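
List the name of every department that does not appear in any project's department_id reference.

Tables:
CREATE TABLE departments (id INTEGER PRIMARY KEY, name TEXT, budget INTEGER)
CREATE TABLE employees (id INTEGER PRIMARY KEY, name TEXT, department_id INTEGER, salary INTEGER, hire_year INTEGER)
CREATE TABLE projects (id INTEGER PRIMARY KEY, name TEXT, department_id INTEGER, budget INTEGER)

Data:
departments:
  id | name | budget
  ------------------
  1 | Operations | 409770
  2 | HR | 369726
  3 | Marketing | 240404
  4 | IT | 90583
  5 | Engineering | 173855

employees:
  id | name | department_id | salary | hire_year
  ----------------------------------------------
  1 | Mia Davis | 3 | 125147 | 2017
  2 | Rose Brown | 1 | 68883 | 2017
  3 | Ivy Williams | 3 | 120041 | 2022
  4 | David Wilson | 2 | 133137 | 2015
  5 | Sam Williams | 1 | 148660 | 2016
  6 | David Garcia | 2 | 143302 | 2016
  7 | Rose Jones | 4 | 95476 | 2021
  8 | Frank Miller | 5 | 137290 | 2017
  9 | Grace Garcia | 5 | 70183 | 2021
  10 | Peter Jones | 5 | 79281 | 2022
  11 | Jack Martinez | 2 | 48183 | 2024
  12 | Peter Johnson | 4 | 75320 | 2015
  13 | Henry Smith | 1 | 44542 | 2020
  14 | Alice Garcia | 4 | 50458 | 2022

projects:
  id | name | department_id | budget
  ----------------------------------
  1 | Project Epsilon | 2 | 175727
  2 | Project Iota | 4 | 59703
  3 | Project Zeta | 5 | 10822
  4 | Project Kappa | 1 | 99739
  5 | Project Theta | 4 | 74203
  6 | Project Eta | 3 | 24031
SELECT p.name FROM departments p LEFT JOIN projects c ON c.department_id = p.id WHERE c.id IS NULL

Execution result:
(no rows)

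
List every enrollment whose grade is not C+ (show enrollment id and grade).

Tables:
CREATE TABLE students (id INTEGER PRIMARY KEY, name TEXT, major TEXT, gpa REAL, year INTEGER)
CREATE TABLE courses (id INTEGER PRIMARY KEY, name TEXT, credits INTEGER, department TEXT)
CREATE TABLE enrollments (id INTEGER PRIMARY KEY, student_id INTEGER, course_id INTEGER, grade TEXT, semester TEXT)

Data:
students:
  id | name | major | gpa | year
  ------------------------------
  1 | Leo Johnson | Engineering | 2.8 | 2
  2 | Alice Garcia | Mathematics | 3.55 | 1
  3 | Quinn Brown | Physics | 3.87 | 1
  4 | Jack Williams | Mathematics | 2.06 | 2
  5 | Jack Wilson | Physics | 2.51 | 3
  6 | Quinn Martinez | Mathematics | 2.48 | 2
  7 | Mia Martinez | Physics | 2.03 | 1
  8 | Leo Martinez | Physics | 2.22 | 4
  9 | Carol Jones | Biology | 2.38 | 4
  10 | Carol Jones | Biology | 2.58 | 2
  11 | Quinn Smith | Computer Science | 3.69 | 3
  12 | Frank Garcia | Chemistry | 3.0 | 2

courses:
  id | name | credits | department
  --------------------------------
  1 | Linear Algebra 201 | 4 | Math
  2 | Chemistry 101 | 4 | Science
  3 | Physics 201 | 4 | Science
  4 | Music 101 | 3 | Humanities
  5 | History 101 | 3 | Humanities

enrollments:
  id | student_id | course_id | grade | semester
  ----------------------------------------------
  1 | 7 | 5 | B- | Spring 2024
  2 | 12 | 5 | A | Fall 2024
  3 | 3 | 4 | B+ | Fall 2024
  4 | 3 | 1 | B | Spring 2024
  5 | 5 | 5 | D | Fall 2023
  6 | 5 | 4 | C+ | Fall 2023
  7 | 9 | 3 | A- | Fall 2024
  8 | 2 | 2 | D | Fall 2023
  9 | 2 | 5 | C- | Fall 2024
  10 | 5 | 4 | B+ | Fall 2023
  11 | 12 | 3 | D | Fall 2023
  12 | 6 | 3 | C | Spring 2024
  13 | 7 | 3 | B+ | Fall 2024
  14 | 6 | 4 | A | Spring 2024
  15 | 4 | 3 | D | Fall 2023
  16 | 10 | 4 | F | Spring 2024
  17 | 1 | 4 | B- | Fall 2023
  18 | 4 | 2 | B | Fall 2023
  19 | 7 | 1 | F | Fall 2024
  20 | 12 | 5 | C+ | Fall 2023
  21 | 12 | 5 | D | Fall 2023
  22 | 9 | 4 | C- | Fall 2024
SELECT id, grade FROM enrollments WHERE grade <> 'C+'

Execution result:
id | grade
1 | B-
2 | A
3 | B+
4 | B
5 | D
7 | A-
8 | D
9 | C-
10 | B+
11 | D
12 | C
13 | B+
14 | A
15 | D
16 | F
17 | B-
18 | B
19 | F
21 | D
22 | C-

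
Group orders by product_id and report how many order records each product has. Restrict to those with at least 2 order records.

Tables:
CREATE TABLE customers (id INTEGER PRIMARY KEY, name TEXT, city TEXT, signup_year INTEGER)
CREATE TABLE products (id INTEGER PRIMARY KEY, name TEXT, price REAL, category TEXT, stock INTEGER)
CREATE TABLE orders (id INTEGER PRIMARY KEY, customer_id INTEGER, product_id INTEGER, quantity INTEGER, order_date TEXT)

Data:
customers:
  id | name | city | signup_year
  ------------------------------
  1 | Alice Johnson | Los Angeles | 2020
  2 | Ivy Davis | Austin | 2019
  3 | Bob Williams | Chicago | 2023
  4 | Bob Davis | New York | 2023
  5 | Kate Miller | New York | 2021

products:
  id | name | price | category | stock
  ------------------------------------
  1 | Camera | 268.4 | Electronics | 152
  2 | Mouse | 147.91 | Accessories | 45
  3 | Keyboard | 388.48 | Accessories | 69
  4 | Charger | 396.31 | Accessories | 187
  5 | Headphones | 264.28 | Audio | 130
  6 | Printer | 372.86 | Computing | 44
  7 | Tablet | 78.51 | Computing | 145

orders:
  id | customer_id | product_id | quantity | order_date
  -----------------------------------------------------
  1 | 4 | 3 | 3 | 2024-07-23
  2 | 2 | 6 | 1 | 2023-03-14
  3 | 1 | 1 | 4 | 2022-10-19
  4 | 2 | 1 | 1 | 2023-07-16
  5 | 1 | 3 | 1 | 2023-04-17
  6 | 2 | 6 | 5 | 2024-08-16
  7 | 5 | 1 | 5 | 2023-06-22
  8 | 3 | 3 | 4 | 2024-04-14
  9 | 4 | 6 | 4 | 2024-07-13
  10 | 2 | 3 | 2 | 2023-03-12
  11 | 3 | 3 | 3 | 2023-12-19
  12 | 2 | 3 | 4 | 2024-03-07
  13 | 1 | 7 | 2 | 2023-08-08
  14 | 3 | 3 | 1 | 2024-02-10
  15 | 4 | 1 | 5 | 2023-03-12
SELECT product_id, COUNT(*) AS order_count FROM orders GROUP BY product_id HAVING COUNT(*) >= 2

Execution result:
product_id | order_count
1 | 4
3 | 7
6 | 3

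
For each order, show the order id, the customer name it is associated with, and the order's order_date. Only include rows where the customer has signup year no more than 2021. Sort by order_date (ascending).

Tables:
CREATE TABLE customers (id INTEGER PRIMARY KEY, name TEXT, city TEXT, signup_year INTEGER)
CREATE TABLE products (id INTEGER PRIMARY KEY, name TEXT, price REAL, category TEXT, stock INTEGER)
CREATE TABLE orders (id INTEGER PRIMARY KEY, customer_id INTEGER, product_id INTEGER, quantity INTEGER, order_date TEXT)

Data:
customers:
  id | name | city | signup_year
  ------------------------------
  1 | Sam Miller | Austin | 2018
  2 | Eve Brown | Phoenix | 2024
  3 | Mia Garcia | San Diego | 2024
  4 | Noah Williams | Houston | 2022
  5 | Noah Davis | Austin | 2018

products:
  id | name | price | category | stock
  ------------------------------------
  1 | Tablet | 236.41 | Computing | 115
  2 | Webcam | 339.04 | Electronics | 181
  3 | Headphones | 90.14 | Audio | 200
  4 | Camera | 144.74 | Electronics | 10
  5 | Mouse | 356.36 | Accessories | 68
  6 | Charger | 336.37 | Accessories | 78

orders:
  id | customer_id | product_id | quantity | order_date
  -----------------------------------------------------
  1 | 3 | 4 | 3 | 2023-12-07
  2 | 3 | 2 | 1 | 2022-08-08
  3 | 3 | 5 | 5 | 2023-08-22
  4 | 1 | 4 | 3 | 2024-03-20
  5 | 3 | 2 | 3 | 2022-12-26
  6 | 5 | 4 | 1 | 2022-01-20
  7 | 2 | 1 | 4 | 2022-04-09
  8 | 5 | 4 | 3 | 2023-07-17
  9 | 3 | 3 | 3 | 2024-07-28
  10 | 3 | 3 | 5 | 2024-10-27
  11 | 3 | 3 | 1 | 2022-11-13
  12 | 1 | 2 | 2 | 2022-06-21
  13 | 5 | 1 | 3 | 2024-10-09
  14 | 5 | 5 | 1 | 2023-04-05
SELECT c.id, p.name AS customer, c.order_date FROM orders c JOIN customers p ON c.customer_id = p.id WHERE p.signup_year <= 2021 ORDER BY c.order_date ASC

Execution result:
id | customer | order_date
6 | Noah Davis | 2022-01-20
12 | Sam Miller | 2022-06-21
14 | Noah Davis | 2023-04-05
8 | Noah Davis | 2023-07-17
4 | Sam Miller | 2024-03-20
13 | Noah Davis | 2024-10-09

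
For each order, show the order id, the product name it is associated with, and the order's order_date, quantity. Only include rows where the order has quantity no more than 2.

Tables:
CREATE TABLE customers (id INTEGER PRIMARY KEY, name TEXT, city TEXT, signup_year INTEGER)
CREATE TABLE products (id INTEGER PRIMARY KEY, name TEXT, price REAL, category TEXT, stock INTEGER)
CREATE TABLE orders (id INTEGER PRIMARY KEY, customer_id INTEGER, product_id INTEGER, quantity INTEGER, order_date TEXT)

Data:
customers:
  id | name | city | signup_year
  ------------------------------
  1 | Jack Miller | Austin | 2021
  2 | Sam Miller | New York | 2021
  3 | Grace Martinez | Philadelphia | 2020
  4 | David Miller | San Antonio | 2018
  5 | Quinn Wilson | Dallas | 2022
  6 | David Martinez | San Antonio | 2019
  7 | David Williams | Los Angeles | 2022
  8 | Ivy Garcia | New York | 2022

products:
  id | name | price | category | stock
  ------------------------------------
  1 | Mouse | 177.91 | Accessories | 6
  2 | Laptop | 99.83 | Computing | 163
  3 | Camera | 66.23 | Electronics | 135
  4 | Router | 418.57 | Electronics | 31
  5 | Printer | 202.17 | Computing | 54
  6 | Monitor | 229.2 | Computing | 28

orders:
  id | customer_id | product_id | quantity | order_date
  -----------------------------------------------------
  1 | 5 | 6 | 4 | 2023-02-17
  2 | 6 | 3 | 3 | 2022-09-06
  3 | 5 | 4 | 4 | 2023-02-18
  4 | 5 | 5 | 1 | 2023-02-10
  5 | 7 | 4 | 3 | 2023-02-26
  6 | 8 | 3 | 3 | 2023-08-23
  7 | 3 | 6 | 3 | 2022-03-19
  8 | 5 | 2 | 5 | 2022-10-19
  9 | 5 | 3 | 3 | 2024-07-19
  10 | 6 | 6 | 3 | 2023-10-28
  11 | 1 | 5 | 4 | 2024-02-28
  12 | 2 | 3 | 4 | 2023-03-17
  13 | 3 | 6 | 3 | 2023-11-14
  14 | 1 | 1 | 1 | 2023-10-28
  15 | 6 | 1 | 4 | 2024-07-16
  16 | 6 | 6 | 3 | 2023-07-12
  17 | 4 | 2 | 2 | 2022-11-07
SELECT c.id, p.name AS product, c.order_date, c.quantity FROM orders c JOIN products p ON c.product_id = p.id WHERE c.quantity <= 2

Execution result:
id | product | order_date | quantity
4 | Printer | 2023-02-10 | 1
14 | Mouse | 2023-10-28 | 1
17 | Laptop | 2022-11-07 | 2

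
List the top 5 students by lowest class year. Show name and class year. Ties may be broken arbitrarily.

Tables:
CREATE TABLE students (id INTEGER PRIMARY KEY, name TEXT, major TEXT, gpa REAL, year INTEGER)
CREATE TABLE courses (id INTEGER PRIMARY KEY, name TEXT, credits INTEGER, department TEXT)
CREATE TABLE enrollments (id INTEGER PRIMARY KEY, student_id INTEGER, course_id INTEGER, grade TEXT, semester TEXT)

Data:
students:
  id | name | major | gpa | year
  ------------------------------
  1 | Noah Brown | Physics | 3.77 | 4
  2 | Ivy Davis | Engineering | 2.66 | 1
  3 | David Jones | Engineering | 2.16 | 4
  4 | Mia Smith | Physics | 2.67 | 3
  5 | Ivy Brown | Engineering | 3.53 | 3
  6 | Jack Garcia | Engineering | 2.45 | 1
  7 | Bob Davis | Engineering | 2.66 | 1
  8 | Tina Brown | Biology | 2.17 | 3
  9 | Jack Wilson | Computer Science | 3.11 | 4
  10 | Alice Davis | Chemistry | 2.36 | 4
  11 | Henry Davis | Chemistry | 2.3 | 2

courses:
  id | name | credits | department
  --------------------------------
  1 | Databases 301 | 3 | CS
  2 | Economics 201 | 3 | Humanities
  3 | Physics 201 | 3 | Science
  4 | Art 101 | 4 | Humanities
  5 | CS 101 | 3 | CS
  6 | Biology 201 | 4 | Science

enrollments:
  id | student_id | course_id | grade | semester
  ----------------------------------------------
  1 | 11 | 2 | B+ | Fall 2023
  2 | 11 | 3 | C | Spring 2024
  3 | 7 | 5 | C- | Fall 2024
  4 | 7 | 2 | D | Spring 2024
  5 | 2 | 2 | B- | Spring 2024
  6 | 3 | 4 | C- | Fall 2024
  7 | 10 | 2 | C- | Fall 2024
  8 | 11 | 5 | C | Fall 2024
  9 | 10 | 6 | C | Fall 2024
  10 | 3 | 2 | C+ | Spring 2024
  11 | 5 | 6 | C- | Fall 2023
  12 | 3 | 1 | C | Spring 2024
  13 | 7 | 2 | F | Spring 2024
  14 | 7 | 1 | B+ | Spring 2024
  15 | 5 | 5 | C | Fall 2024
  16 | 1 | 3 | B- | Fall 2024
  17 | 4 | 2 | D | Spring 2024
SELECT name, year FROM students ORDER BY year ASC LIMIT 5

Execution result:
name | year
Ivy Davis | 1
Jack Garcia | 1
Bob Davis | 1
Henry Davis | 2
Mia Smith | 3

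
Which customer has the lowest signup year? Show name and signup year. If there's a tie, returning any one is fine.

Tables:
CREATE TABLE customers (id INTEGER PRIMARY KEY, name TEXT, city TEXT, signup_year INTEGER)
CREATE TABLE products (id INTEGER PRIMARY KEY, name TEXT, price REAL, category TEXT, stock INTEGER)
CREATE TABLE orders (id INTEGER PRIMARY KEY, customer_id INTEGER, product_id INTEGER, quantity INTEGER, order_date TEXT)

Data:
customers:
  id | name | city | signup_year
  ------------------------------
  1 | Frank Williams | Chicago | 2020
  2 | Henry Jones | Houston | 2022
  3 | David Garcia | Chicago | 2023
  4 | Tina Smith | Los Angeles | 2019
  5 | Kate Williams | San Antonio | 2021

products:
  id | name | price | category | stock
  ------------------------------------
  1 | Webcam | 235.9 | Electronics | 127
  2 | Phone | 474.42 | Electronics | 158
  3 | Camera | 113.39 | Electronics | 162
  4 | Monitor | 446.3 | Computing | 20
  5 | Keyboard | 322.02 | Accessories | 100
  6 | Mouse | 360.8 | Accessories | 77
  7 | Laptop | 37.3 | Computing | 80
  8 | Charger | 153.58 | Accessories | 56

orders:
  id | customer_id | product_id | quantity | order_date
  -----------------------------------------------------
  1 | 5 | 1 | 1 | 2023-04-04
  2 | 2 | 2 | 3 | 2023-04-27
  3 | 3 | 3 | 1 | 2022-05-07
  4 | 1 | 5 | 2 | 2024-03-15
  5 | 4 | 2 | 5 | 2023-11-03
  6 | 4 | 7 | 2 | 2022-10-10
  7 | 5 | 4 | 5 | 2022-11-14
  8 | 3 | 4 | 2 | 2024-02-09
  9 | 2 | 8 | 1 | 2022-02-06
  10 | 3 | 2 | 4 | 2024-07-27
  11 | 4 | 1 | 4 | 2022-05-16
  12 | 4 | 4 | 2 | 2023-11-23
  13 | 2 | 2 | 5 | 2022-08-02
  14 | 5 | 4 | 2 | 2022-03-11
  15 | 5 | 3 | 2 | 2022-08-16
SELECT name, signup_year FROM customers ORDER BY signup_year ASC LIMIT 1

Execution result:
name | signup_year
Tina Smith | 2019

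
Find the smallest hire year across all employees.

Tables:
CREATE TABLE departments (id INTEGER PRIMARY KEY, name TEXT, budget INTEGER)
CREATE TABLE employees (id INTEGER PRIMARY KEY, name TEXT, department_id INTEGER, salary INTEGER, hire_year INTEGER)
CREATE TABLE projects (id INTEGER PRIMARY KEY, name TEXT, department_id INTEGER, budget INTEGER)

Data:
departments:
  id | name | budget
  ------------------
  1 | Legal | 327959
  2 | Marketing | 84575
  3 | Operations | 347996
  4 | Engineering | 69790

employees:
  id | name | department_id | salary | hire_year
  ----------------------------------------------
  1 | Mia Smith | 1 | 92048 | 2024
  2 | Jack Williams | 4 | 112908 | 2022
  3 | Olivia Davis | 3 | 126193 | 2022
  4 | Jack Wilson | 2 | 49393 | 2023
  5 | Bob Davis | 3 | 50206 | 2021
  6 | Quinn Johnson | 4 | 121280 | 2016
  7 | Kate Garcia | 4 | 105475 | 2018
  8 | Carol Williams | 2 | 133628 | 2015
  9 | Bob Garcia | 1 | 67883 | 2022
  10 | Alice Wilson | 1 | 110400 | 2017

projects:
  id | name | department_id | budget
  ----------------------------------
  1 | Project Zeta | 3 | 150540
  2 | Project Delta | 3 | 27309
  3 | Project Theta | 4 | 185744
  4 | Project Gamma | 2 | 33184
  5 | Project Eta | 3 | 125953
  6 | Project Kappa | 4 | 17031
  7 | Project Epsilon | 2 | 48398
SELECT MIN(hire_year) FROM employees

Execution result:
2015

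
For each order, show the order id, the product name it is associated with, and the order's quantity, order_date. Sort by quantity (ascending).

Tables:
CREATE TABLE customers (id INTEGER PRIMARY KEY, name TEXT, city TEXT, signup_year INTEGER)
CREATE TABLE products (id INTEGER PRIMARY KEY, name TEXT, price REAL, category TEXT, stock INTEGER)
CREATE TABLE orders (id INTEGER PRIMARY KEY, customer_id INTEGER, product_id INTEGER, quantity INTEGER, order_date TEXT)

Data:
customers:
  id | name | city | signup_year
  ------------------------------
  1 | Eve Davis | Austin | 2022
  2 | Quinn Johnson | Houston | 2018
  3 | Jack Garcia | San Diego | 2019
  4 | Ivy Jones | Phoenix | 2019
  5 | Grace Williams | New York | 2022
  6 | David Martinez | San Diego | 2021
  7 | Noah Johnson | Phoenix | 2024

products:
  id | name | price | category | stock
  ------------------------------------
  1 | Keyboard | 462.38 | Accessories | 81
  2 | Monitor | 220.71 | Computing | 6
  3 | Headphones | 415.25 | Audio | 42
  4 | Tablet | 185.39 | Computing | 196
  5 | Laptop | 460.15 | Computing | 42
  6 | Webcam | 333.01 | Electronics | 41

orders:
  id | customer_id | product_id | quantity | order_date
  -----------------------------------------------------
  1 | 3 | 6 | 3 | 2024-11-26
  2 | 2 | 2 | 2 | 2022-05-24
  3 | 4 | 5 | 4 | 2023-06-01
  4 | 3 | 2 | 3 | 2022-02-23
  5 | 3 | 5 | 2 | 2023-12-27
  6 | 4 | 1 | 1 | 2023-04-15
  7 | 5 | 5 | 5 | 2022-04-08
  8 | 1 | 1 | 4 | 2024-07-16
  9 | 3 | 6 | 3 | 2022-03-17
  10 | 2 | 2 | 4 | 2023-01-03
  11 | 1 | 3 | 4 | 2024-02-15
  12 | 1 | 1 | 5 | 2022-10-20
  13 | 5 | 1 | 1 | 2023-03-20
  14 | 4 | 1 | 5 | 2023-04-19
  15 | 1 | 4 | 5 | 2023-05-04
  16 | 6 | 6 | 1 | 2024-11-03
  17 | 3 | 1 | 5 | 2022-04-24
SELECT c.id, p.name AS product, c.quantity, c.order_date FROM orders c JOIN products p ON c.product_id = p.id ORDER BY c.quantity ASC

Execution result:
id | product | quantity | order_date
6 | Keyboard | 1 | 2023-04-15
13 | Keyboard | 1 | 2023-03-20
16 | Webcam | 1 | 2024-11-03
2 | Monitor | 2 | 2022-05-24
5 | Laptop | 2 | 2023-12-27
1 | Webcam | 3 | 2024-11-26
4 | Monitor | 3 | 2022-02-23
9 | Webcam | 3 | 2022-03-17
3 | Laptop | 4 | 2023-06-01
8 | Keyboard | 4 | 2024-07-16
10 | Monitor | 4 | 2023-01-03
11 | Headphones | 4 | 2024-02-15
7 | Laptop | 5 | 2022-04-08
12 | Keyboard | 5 | 2022-10-20
14 | Keyboard | 5 | 2023-04-19
15 | Tablet | 5 | 2023-05-04
17 | Keyboard | 5 | 2022-04-24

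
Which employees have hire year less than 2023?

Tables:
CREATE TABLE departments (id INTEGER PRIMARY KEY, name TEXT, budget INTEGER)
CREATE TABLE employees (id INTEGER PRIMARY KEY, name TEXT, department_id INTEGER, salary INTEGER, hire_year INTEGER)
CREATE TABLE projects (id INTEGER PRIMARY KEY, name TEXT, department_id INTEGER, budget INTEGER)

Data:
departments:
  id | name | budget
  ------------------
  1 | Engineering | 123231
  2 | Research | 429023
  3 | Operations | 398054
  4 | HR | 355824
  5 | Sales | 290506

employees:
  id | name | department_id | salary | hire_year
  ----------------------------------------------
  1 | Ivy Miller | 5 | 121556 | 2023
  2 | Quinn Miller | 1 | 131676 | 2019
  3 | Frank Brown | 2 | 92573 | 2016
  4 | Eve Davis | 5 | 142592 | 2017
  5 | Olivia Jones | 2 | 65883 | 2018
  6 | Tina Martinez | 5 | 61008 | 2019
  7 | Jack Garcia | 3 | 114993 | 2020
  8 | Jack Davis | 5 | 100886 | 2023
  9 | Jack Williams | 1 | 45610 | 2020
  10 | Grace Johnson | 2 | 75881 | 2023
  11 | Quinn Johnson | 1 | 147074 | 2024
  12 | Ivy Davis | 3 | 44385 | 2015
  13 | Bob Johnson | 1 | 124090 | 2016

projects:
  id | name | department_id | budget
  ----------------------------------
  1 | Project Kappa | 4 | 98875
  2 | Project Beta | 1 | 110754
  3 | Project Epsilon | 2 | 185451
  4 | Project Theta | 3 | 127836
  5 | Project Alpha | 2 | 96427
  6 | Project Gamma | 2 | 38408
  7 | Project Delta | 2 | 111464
SELECT name, hire_year FROM employees WHERE hire_year < 2023

Execution result:
name | hire_year
Quinn Miller | 2019
Frank Brown | 2016
Eve Davis | 2017
Olivia Jones | 2018
Tina Martinez | 2019
Jack Garcia | 2020
Jack Williams | 2020
Ivy Davis | 2015
Bob Johnson | 2016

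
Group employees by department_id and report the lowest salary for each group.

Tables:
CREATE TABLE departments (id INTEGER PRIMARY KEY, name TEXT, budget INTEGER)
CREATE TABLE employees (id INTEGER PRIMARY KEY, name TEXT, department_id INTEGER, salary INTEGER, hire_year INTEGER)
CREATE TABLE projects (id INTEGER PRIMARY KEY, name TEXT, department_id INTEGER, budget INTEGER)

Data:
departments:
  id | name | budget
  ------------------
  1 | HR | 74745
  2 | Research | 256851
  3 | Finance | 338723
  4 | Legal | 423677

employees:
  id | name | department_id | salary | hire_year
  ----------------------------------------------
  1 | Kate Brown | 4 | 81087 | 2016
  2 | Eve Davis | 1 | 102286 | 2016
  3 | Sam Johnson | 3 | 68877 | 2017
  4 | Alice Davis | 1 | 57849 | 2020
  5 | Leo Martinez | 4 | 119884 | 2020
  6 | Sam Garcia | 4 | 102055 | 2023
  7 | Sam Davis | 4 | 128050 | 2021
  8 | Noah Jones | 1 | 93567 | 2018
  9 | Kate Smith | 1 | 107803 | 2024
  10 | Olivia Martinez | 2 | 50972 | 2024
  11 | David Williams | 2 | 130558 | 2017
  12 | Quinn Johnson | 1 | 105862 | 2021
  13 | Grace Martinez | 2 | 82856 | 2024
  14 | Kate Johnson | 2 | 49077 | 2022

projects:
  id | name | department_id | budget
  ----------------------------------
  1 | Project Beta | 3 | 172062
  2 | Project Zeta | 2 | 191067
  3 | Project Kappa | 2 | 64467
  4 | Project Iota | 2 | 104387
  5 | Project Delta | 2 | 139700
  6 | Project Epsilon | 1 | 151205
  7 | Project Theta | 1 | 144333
SELECT department_id, MIN(salary) AS min_salary FROM employees GROUP BY department_id

Execution result:
department_id | min_salary
1 | 57849
2 | 49077
3 | 68877
4 | 81087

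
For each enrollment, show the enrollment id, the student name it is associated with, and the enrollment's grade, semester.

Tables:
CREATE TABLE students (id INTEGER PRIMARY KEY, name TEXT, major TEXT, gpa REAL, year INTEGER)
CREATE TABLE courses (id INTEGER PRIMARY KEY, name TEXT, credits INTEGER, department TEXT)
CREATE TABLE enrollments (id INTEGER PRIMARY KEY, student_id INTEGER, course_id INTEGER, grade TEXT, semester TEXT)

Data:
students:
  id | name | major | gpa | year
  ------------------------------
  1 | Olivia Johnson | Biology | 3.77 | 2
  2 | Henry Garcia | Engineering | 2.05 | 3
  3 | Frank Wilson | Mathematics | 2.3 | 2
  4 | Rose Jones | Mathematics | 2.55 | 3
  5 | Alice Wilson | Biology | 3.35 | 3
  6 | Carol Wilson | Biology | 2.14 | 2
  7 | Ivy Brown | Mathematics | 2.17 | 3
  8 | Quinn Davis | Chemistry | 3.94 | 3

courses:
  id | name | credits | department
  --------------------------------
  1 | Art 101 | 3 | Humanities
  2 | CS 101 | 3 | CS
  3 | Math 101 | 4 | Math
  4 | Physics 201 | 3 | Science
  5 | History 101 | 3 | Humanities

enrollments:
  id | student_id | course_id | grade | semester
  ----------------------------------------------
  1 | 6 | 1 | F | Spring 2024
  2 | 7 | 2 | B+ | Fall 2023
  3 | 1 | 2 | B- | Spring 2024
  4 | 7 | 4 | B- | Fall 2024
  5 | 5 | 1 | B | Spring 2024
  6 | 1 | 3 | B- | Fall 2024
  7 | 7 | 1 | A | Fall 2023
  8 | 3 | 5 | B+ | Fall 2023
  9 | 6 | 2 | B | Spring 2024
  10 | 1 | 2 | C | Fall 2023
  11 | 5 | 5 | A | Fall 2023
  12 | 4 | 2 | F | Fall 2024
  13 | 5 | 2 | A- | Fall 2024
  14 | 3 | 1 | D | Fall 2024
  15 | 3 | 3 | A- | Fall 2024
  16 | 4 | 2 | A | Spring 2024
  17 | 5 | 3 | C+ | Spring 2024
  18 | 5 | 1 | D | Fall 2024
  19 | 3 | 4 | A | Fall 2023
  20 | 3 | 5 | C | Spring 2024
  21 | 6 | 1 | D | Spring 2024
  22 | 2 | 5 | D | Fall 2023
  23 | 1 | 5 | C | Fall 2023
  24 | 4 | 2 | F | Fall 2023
SELECT c.id, p.name AS student, c.grade, c.semester FROM enrollments c JOIN students p ON c.student_id = p.id

Execution result:
id | student | grade | semester
1 | Carol Wilson | F | Spring 2024
2 | Ivy Brown | B+ | Fall 2023
3 | Olivia Johnson | B- | Spring 2024
4 | Ivy Brown | B- | Fall 2024
5 | Alice Wilson | B | Spring 2024
6 | Olivia Johnson | B- | Fall 2024
7 | Ivy Brown | A | Fall 2023
8 | Frank Wilson | B+ | Fall 2023
9 | Carol Wilson | B | Spring 2024
10 | Olivia Johnson | C | Fall 2023
11 | Alice Wilson | A | Fall 2023
12 | Rose Jones | F | Fall 2024
13 | Alice Wilson | A- | Fall 2024
14 | Frank Wilson | D | Fall 2024
15 | Frank Wilson | A- | Fall 2024
16 | Rose Jones | A | Spring 2024
17 | Alice Wilson | C+ | Spring 2024
18 | Alice Wilson | D | Fall 2024
19 | Frank Wilson | A | Fall 2023
20 | Frank Wilson | C | Spring 2024
21 | Carol Wilson | D | Spring 2024
22 | Henry Garcia | D | Fall 2023
23 | Olivia Johnson | C | Fall 2023
24 | Rose Jones | F | Fall 2023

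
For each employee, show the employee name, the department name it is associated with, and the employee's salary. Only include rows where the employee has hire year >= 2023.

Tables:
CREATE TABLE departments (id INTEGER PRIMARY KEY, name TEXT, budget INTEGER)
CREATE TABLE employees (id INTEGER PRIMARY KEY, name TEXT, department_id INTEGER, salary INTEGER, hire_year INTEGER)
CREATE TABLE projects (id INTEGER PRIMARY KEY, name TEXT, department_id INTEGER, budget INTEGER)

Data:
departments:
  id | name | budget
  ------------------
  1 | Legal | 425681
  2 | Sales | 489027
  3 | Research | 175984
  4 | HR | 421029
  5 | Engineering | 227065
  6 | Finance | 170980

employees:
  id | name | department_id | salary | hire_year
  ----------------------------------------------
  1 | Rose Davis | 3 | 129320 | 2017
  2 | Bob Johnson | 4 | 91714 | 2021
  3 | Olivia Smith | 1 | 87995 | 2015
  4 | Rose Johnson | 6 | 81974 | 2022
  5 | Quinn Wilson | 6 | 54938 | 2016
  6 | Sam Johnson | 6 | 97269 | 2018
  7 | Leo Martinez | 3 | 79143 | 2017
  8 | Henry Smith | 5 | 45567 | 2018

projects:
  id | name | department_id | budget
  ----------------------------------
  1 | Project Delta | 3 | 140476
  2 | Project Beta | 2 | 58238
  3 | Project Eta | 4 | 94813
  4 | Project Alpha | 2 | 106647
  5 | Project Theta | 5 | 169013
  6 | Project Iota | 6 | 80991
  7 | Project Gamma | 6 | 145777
SELECT c.name, p.name AS department, c.salary FROM employees c JOIN departments p ON c.department_id = p.id WHERE c.hire_year >= 2023

Execution result:
(no rows)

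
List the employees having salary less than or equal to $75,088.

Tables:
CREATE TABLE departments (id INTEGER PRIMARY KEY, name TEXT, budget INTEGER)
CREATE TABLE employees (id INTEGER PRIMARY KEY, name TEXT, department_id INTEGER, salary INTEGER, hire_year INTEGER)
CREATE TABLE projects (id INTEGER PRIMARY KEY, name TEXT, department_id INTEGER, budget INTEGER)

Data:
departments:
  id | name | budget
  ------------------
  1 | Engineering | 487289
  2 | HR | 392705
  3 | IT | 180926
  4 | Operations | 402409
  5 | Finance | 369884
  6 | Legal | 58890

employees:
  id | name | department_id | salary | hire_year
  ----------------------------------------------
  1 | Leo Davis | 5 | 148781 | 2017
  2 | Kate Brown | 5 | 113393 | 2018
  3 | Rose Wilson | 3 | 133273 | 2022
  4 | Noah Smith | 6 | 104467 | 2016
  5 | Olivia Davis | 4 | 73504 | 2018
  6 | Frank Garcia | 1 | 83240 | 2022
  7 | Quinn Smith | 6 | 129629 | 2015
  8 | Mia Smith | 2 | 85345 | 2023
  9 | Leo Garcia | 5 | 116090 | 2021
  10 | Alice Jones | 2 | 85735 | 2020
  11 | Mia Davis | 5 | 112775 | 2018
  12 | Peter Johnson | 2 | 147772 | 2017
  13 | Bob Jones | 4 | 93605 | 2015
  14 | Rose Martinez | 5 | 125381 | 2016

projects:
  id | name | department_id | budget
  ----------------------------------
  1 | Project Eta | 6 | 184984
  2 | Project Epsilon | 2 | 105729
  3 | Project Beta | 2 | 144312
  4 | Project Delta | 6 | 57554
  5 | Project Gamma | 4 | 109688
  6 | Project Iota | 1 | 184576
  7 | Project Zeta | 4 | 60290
SELECT name, salary FROM employees WHERE salary <= 75088

Execution result:
name | salary
Olivia Davis | 73504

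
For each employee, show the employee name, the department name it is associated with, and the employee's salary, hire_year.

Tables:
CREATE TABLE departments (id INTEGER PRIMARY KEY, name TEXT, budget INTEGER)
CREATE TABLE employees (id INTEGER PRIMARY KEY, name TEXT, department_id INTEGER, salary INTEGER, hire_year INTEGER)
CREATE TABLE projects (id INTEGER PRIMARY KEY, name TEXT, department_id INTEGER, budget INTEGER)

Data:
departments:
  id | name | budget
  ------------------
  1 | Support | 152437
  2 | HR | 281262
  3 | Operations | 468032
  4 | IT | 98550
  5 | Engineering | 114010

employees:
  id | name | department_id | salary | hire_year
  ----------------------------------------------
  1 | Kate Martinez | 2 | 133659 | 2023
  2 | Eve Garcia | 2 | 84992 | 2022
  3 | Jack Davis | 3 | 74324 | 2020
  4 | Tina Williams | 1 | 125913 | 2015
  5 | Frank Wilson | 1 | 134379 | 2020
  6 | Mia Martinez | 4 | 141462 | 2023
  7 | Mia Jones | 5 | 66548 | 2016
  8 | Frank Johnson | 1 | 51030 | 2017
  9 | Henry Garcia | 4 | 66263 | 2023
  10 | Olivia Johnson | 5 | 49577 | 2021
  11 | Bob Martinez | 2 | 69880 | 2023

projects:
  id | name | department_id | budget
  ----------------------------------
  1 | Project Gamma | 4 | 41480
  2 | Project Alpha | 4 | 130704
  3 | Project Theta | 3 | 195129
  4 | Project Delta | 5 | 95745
SELECT c.name, p.name AS department, c.salary, c.hire_year FROM employees c JOIN departments p ON c.department_id = p.id

Execution result:
name | department | salary | hire_year
Kate Martinez | HR | 133659 | 2023
Eve Garcia | HR | 84992 | 2022
Jack Davis | Operations | 74324 | 2020
Tina Williams | Support | 125913 | 2015
Frank Wilson | Support | 134379 | 2020
Mia Martinez | IT | 141462 | 2023
Mia Jones | Engineering | 66548 | 2016
Frank Johnson | Support | 51030 | 2017
Henry Garcia | IT | 66263 | 2023
Olivia Johnson | Engineering | 49577 | 2021
Bob Martinez | HR | 69880 | 2023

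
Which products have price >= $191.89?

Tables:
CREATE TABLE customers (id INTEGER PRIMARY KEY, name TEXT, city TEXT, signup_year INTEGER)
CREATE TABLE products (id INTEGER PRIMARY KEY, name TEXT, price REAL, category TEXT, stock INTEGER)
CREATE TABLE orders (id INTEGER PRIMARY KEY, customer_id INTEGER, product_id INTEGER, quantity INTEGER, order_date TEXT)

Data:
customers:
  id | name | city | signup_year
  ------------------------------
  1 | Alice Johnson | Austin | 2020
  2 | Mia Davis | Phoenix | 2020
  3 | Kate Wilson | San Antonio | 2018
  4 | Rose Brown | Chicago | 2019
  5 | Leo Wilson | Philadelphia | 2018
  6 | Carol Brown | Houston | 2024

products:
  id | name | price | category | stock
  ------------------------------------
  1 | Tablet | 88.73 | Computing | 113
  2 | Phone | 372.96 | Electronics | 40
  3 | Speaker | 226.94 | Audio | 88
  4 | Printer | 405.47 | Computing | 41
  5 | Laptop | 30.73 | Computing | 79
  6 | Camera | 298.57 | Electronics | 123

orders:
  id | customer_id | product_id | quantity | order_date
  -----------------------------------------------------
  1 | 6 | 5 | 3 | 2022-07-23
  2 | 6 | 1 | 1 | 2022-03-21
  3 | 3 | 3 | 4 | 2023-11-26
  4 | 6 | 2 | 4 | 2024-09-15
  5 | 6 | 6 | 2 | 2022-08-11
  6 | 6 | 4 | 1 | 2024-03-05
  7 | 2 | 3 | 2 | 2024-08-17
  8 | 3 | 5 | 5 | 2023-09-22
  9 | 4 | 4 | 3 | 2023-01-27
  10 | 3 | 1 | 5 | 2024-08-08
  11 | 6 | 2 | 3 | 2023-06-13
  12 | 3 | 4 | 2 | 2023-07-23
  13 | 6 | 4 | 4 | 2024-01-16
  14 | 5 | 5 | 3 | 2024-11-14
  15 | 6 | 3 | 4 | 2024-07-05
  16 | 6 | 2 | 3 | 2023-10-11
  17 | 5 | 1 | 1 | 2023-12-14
SELECT name, price FROM products WHERE price >= 191.89

Execution result:
name | price
Phone | 372.96
Speaker | 226.94
Printer | 405.47
Camera | 298.57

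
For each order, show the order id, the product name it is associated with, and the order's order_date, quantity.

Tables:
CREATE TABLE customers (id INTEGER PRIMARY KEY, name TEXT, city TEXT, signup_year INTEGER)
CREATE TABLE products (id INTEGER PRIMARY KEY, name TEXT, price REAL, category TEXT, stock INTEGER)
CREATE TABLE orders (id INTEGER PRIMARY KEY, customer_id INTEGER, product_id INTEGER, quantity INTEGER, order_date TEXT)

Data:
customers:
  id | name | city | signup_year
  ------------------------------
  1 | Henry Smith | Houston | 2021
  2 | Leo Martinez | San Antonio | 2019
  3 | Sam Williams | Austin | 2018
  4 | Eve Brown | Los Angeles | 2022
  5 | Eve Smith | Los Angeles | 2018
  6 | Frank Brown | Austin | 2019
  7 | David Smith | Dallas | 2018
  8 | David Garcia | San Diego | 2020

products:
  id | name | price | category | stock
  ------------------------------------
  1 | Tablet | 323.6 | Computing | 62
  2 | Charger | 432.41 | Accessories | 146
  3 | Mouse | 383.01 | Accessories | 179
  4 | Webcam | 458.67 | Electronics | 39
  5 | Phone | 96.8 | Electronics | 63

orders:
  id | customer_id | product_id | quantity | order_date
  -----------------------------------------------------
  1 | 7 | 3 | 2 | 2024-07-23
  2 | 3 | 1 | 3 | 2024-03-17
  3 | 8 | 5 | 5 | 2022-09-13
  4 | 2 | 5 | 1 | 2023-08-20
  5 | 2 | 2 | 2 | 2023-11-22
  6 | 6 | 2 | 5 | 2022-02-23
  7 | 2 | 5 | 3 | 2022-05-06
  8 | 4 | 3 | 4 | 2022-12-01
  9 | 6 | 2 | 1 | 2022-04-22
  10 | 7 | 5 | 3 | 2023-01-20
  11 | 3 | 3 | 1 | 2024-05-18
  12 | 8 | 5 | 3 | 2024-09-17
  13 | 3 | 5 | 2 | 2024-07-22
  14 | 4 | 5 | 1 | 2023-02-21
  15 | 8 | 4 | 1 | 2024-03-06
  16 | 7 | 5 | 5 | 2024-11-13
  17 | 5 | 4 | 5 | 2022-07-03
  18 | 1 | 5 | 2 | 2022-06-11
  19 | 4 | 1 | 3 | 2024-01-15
SELECT c.id, p.name AS product, c.order_date, c.quantity FROM orders c JOIN products p ON c.product_id = p.id

Execution result:
id | product | order_date | quantity
1 | Mouse | 2024-07-23 | 2
2 | Tablet | 2024-03-17 | 3
3 | Phone | 2022-09-13 | 5
4 | Phone | 2023-08-20 | 1
5 | Charger | 2023-11-22 | 2
6 | Charger | 2022-02-23 | 5
7 | Phone | 2022-05-06 | 3
8 | Mouse | 2022-12-01 | 4
9 | Charger | 2022-04-22 | 1
10 | Phone | 2023-01-20 | 3
11 | Mouse | 2024-05-18 | 1
12 | Phone | 2024-09-17 | 3
13 | Phone | 2024-07-22 | 2
14 | Phone | 2023-02-21 | 1
15 | Webcam | 2024-03-06 | 1
16 | Phone | 2024-11-13 | 5
17 | Webcam | 2022-07-03 | 5
18 | Phone | 2022-06-11 | 2
19 | Tablet | 2024-01-15 | 3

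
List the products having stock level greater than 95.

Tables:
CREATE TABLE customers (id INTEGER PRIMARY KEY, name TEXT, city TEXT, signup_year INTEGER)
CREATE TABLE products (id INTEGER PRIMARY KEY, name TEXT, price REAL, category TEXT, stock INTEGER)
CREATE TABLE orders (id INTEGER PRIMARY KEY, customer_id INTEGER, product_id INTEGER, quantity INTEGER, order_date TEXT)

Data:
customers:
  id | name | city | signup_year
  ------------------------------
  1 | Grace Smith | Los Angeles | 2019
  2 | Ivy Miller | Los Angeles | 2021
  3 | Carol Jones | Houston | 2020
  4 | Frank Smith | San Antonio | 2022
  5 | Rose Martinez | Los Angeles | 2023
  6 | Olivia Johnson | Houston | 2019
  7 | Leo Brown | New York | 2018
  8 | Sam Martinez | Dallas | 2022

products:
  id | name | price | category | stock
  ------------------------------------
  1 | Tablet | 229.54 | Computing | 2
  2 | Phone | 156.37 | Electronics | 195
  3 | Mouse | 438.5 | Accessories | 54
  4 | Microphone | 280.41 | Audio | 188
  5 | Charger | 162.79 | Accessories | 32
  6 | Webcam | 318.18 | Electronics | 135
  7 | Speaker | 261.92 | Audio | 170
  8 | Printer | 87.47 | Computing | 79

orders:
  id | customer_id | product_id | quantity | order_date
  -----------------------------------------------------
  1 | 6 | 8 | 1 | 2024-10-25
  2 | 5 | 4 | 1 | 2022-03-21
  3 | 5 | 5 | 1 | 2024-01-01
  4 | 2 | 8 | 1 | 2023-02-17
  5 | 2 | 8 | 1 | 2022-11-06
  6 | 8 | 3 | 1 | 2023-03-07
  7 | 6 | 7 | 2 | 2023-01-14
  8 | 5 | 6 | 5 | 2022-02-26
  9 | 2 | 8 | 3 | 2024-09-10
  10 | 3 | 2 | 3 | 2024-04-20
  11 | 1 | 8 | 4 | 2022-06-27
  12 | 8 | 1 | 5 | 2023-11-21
SELECT name, stock FROM products WHERE stock > 95

Execution result:
name | stock
Phone | 195
Microphone | 188
Webcam | 135
Speaker | 170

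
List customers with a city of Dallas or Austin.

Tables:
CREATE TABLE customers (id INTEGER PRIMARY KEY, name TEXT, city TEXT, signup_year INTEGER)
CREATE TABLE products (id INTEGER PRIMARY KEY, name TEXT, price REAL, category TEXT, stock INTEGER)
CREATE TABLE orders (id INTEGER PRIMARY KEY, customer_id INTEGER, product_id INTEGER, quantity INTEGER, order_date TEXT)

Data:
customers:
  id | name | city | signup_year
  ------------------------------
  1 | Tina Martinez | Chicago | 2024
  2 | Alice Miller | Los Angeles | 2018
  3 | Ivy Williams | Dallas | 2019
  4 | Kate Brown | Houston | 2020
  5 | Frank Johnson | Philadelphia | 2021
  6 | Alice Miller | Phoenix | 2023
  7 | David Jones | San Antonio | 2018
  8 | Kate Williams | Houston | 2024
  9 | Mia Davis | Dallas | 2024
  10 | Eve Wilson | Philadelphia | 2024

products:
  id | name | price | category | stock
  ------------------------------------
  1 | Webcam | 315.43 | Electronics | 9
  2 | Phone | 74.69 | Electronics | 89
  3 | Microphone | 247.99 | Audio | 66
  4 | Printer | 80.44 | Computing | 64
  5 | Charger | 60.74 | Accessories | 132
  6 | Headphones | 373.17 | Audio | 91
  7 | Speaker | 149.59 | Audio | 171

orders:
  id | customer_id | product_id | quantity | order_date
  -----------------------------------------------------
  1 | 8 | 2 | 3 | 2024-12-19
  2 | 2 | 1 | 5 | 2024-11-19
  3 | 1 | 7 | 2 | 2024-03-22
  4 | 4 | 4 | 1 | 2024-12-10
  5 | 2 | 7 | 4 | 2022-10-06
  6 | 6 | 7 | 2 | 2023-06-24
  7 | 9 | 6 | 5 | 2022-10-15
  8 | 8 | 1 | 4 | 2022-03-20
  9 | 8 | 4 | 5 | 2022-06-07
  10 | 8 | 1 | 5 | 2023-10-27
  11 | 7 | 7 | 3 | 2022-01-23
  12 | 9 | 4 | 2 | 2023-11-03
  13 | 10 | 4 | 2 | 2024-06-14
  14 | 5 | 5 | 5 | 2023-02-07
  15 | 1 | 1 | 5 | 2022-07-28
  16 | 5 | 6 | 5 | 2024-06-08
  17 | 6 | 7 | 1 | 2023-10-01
SELECT name, city FROM customers WHERE city IN ('Dallas', 'Austin')

Execution result:
name | city
Ivy Williams | Dallas
Mia Davis | Dallas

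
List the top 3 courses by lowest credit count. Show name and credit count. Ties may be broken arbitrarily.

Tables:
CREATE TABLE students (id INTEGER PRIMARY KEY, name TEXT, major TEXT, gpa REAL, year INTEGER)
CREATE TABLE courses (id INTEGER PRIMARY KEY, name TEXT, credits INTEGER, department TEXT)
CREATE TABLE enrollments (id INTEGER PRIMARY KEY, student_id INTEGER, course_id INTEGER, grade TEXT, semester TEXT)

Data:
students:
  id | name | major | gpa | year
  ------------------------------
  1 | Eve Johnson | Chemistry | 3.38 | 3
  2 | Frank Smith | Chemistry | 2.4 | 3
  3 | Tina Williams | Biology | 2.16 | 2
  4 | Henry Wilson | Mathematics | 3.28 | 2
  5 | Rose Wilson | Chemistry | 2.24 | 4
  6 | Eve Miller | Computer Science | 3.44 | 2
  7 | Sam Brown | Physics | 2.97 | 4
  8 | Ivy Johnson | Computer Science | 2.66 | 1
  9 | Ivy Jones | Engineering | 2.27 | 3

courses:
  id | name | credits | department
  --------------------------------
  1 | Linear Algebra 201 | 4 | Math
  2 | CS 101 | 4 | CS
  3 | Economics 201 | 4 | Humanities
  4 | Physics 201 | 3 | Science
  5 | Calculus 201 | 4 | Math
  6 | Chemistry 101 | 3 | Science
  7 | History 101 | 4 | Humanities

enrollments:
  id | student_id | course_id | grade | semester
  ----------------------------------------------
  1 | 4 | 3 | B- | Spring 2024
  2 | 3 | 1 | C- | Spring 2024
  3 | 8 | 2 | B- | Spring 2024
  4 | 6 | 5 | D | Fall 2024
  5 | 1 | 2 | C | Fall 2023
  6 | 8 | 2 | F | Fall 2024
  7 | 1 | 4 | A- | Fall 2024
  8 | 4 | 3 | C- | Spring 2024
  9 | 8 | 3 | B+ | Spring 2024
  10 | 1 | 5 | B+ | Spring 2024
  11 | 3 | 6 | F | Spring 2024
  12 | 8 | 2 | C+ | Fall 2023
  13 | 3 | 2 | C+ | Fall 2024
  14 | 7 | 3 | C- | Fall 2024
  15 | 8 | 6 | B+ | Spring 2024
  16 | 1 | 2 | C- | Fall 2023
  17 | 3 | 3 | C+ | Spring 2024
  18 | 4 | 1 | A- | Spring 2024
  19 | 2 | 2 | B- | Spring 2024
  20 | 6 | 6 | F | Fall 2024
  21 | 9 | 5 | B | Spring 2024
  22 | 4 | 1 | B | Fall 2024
SELECT name, credits FROM courses ORDER BY credits ASC LIMIT 3

Execution result:
name | credits
Physics 201 | 3
Chemistry 101 | 3
Linear Algebra 201 | 4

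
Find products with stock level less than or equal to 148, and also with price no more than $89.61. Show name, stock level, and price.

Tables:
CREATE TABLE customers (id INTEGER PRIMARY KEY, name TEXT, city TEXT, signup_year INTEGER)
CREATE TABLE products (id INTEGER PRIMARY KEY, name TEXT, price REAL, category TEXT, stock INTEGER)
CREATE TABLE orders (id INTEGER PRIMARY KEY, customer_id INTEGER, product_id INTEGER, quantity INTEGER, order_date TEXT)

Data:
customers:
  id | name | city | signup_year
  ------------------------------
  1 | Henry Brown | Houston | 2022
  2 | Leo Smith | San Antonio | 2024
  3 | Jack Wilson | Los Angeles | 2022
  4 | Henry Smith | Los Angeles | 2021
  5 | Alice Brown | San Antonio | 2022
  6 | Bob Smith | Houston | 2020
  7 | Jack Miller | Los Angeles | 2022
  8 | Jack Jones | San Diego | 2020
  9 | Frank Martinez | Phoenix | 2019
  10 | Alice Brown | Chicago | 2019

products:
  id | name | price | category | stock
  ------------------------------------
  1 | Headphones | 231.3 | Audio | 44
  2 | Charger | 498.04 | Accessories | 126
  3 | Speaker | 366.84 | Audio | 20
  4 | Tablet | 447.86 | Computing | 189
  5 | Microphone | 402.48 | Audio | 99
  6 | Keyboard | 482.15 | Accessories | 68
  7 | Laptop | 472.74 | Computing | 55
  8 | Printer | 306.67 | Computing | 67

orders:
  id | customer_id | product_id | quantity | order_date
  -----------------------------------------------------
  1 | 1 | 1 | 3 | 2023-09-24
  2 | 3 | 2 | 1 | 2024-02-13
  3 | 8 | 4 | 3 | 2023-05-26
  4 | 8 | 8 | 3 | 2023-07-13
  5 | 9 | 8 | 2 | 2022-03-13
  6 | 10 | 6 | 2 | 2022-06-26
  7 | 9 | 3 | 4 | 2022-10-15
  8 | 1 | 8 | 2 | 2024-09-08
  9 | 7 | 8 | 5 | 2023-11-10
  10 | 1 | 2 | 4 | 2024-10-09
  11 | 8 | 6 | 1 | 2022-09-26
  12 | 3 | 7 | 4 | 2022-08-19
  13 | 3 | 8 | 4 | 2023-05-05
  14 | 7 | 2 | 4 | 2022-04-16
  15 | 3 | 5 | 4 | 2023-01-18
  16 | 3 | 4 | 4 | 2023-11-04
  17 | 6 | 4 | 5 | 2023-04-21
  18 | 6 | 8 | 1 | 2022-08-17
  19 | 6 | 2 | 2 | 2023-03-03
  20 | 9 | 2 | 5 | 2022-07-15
SELECT name, stock, price FROM products WHERE stock <= 148 AND price <= 89.61

Execution result:
(no rows)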